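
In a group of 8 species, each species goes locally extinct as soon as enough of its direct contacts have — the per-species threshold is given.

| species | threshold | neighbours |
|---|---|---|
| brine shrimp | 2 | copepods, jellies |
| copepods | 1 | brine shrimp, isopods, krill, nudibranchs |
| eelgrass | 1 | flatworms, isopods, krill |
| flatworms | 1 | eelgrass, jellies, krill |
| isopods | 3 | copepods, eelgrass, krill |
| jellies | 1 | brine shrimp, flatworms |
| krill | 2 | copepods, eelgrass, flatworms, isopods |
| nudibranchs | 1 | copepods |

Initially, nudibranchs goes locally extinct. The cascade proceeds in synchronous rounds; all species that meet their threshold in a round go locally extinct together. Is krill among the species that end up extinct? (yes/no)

Round 1 — nudibranchs goes locally extinct (initial).
Round 2 — checking thresholds:
  copepods: 1 of 4 neighbours ≥ 1, goes locally extinct.
Round 3 — no new extinctions; cascade stops.

no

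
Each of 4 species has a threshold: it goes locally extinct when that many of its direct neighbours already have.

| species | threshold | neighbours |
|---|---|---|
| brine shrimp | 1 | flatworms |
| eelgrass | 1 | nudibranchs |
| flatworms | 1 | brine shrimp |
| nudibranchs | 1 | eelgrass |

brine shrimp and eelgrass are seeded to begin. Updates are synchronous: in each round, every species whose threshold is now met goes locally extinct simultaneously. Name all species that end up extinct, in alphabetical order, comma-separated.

Round 1 — brine shrimp, eelgrass go locally extinct (initial).
Round 2 — checking thresholds:
  flatworms: 1 of 1 neighbours ≥ 1, goes locally extinct.
  nudibranchs: 1 of 1 neighbours ≥ 1, goes locally extinct.
Round 3 — no new extinctions; cascade stops.

brine shrimp, eelgrass, flatworms, nudibranchs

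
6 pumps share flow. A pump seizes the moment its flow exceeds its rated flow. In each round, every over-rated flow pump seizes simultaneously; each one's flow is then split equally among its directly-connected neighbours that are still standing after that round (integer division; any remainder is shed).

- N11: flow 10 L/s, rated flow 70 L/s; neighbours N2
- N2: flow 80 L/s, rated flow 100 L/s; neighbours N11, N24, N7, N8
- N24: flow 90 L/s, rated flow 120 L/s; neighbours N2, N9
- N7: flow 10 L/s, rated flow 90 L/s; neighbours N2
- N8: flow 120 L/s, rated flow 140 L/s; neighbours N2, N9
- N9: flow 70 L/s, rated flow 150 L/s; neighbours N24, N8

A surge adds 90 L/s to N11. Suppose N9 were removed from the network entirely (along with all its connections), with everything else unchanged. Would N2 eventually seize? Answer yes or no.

yes

With N9 removed:
Round 1 — N11 at 100 > 70. N11 seizes.
  N11 sheds 100 L/s to N2: 100 each.
    N2: 80+100 = 180 > 100
Round 2 — N2 seizes.
  N2 sheds 180 L/s to N24, N7, N8: 60 each.
    N24: 90+60 = 150 > 120
    N7: 10+60 = 70 ≤ 90
    N8: 120+60 = 180 > 140
Round 3 — N24, N8 seize.
  N24 sheds 150 L/s: no online neighbours, lost.
  N8 sheds 180 L/s: no online neighbours, lost.
No further seizures.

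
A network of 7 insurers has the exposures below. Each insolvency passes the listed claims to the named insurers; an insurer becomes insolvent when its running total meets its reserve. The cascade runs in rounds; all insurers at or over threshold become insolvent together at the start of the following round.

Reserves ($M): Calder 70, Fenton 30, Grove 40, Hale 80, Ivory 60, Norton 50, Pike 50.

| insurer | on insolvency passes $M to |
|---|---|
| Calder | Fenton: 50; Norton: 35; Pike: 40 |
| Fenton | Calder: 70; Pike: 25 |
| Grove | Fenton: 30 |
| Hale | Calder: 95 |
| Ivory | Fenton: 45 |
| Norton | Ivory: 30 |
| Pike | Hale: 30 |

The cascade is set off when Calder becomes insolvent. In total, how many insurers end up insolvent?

Round 1 — Calder becomes insolvent (initial).
  Fenton: +50 → 50 ≥ 30
  Norton: +35 → 35 < 50
  Pike: +40 → 40 < 50
Round 2 — Fenton becomes insolvent.
  Pike: +25 → 65 ≥ 50
Round 3 — Pike becomes insolvent.
  Hale: +30 → 30 < 80
No further insolvencies.

3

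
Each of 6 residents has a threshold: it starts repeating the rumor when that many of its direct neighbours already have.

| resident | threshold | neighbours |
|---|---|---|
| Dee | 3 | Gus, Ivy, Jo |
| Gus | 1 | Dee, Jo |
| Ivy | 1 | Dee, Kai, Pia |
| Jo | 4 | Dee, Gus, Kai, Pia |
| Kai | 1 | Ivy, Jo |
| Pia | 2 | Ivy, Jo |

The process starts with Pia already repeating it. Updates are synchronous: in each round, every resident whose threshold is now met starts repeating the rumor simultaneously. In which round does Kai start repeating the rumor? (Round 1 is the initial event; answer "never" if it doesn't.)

3

Round 1 — Pia starts repeating the rumor (initial).
Round 2 — checking thresholds:
  Ivy: 1 of 3 neighbours ≥ 1, starts repeating the rumor.
  Jo: 1 of 4 neighbours < 4, not yet.
Round 3 — checking thresholds:
  Dee: 1 of 3 neighbours < 3, not yet.
  Jo: 1 of 4 neighbours < 4, not yet.
  Kai: 1 of 2 neighbours ≥ 1, starts repeating the rumor.
Round 4 — no new spreads; cascade stops.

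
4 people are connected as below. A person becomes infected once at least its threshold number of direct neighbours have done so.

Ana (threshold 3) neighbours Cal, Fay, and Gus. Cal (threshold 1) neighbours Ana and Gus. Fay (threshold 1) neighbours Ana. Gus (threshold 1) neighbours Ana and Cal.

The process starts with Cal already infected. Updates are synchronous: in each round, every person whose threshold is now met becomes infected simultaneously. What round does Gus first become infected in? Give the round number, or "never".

Round 1 — Cal becomes infected (initial).
Round 2 — checking thresholds:
  Ana: 1 of 3 neighbours < 3, holds.
  Gus: 1 of 2 neighbours ≥ 1, becomes infected.
Round 3 — no new infections; cascade stops.

2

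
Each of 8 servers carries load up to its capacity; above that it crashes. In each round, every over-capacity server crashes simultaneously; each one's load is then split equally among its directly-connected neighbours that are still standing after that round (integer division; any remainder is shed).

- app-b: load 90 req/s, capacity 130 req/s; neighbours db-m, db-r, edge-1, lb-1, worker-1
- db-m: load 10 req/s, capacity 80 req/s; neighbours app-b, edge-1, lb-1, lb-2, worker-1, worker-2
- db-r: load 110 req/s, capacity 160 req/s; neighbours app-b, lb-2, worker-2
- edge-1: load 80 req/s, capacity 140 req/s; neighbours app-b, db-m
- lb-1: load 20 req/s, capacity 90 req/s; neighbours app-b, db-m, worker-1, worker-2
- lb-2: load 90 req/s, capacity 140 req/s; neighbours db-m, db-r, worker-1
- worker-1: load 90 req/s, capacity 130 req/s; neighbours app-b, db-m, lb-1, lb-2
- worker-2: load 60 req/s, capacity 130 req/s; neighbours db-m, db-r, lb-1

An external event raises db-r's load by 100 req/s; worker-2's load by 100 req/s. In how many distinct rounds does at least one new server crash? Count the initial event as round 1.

3

Round 1 — db-r at 210 > 160; worker-2 at 160 > 130. db-r, worker-2 crash.
  db-r sheds 210 req/s to app-b, lb-2: 105 each.
    app-b: 90+105 = 195 > 130
    lb-2: 90+105 = 195 > 140
  worker-2 sheds 160 req/s to db-m, lb-1: 80 each.
    db-m: 10+80 = 90 > 80
    lb-1: 20+80 = 100 > 90
Round 2 — app-b, db-m, lb-1, lb-2 crash.
  app-b sheds 195 req/s to edge-1, worker-1: 97 each (1 lost).
    edge-1: 80+97 = 177 > 140
    worker-1: 90+97 = 187 > 130
  db-m sheds 90 req/s to edge-1, worker-1: 45 each.
    edge-1: 177+45 = 222 > 140
    worker-1: 187+45 = 232 > 130
  lb-1 sheds 100 req/s to worker-1: 100 each.
    worker-1: 232+100 = 332 > 130
  lb-2 sheds 195 req/s to worker-1: 195 each.
    worker-1: 332+195 = 527 > 130
Round 3 — edge-1, worker-1 crash.
  edge-1 sheds 222 req/s: no online neighbours, lost.
  worker-1 sheds 527 req/s: no online neighbours, lost.
No further crashes.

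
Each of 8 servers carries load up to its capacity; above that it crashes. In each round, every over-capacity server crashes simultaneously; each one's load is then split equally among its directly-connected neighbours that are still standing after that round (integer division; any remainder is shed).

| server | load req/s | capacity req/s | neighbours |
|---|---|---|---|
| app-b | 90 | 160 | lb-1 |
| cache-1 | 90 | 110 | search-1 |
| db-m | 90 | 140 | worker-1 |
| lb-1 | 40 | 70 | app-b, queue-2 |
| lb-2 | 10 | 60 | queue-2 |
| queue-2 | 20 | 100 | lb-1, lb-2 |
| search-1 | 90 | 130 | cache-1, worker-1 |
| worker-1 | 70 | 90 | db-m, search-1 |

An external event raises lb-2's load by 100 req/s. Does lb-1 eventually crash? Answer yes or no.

yes

Round 1 — lb-2 at 110 > 60. lb-2 crashes.
  lb-2 sheds 110 req/s to queue-2: 110 each.
    queue-2: 20+110 = 130 > 100
Round 2 — queue-2 crashes.
  queue-2 sheds 130 req/s to lb-1: 130 each.
    lb-1: 40+130 = 170 > 70
Round 3 — lb-1 crashes.
  lb-1 sheds 170 req/s to app-b: 170 each.
    app-b: 90+170 = 260 > 160
Round 4 — app-b crashes.
  app-b sheds 260 req/s: no online neighbours, lost.
No further crashes.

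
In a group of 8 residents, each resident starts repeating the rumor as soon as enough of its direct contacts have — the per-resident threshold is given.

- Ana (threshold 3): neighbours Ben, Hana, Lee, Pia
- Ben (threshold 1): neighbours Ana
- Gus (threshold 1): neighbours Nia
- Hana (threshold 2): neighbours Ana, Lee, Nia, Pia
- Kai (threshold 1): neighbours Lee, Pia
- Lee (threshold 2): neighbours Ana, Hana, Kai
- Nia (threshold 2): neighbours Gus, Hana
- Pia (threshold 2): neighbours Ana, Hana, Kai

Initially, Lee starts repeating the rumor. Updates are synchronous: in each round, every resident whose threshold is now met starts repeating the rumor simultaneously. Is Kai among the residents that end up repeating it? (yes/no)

Round 1 — Lee starts repeating the rumor (initial).
Round 2 — checking thresholds:
  Ana: 1 of 4 neighbours < 3, below threshold.
  Hana: 1 of 4 neighbours < 2, below threshold.
  Kai: 1 of 2 neighbours ≥ 1, starts repeating the rumor.
Round 3 — no new spreads; cascade stops.

yes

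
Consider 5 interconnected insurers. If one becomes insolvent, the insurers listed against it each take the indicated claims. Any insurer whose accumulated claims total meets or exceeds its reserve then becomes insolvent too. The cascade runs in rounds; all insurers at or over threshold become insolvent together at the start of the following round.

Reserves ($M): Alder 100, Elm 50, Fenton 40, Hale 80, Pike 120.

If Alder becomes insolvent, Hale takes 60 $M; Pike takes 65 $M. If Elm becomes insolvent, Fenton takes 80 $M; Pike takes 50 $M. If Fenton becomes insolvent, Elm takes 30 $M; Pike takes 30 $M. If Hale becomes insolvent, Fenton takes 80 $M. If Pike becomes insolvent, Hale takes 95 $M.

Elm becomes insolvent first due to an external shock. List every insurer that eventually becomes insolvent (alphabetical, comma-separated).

Round 1 — Elm becomes insolvent (initial).
  Fenton: +80 → 80 ≥ 40
  Pike: +50 → 50 < 120
Round 2 — Fenton becomes insolvent.
  Pike: +30 → 80 < 120
No further insolvencies.

Elm, Fenton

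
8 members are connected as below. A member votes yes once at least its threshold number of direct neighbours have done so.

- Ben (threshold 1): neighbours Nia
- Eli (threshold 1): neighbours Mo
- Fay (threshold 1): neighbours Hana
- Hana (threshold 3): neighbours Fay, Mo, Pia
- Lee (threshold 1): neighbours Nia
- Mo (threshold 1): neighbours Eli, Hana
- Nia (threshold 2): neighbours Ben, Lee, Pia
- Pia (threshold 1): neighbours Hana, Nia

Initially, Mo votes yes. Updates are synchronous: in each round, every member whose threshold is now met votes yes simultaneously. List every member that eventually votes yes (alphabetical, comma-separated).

Round 1 — Mo votes yes (initial).
Round 2 — checking thresholds:
  Eli: 1 of 1 neighbours ≥ 1, votes yes.
  Hana: 1 of 3 neighbours < 3, below threshold.
Round 3 — no new yes votes; cascade stops.

Eli, Mo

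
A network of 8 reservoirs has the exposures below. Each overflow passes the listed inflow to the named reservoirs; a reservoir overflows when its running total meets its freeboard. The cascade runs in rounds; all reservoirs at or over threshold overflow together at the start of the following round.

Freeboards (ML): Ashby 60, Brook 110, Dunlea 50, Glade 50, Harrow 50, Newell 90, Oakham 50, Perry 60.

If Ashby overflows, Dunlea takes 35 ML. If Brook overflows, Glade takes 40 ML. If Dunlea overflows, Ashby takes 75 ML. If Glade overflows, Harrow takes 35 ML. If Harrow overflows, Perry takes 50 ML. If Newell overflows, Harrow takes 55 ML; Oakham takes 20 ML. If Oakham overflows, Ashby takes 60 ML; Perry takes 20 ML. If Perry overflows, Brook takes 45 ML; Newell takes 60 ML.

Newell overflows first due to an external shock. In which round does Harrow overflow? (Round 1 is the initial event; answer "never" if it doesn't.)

2

Round 1 — Newell overflows (initial).
  Harrow: +55 → 55 ≥ 50
  Oakham: +20 → 20 < 50
Round 2 — Harrow overflows.
  Perry: +50 → 50 < 60
No further overflows.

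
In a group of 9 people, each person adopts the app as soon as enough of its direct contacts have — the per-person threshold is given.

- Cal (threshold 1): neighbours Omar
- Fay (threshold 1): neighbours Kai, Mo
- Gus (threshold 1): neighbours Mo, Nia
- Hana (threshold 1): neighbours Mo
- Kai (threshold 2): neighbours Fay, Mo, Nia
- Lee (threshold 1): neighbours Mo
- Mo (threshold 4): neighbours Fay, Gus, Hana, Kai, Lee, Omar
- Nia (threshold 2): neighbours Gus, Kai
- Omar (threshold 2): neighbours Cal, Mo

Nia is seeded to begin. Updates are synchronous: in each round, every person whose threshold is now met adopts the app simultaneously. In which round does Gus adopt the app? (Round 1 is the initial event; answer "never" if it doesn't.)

Round 1 — Nia adopts the app (initial).
Round 2 — checking thresholds:
  Gus: 1 of 2 neighbours ≥ 1, adopts the app.
  Kai: 1 of 3 neighbours < 2, below threshold.
Round 3 — no new adoptions; cascade stops.

2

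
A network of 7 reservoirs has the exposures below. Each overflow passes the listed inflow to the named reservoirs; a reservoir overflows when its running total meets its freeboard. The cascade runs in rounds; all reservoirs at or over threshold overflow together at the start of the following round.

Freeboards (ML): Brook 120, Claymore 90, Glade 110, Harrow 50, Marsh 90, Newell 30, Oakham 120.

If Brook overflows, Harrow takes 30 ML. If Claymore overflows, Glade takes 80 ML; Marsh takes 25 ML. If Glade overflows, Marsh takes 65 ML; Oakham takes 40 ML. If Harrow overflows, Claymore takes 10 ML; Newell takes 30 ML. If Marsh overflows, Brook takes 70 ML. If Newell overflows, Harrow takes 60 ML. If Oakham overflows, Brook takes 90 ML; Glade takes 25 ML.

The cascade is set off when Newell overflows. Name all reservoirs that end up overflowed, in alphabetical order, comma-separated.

Round 1 — Newell overflows (initial).
  Harrow: +60 → 60 ≥ 50
Round 2 — Harrow overflows.
  Claymore: +10 → 10 < 90
No further overflows.

Harrow, Newell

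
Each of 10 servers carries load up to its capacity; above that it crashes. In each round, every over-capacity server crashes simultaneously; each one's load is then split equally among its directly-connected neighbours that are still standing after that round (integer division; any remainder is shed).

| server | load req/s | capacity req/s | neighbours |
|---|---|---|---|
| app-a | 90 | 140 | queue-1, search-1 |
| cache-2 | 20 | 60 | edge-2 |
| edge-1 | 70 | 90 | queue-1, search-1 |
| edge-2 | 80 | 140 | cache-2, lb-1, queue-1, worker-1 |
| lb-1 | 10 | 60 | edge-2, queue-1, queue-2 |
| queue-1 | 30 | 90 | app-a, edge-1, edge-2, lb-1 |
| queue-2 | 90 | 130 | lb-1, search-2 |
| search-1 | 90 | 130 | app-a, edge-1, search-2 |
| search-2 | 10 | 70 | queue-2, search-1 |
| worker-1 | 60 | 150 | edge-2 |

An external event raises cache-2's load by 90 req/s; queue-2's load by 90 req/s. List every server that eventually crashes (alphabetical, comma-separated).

Round 1 — cache-2 at 110 > 60; queue-2 at 180 > 130. cache-2, queue-2 crash.
  cache-2 sheds 110 req/s to edge-2: 110 each.
    edge-2: 80+110 = 190 > 140
  queue-2 sheds 180 req/s to lb-1, search-2: 90 each.
    lb-1: 10+90 = 100 > 60
    search-2: 10+90 = 100 > 70
Round 2 — edge-2, lb-1, search-2 crash.
  edge-2 sheds 190 req/s to queue-1, worker-1: 95 each.
    queue-1: 30+95 = 125 > 90
    worker-1: 60+95 = 155 > 150
  lb-1 sheds 100 req/s to queue-1: 100 each.
    queue-1: 125+100 = 225 > 90
  search-2 sheds 100 req/s to search-1: 100 each.
    search-1: 90+100 = 190 > 130
Round 3 — queue-1, search-1, worker-1 crash.
  queue-1 sheds 225 req/s to app-a, edge-1: 112 each (1 lost).
    app-a: 90+112 = 202 > 140
    edge-1: 70+112 = 182 > 90
  search-1 sheds 190 req/s to app-a, edge-1: 95 each.
    app-a: 202+95 = 297 > 140
    edge-1: 182+95 = 277 > 90
  worker-1 sheds 155 req/s: no online neighbours, lost.
Round 4 — app-a, edge-1 crash.
  app-a sheds 297 req/s: no online neighbours, lost.
  edge-1 sheds 277 req/s: no online neighbours, lost.
No further crashes.

app-a, cache-2, edge-1, edge-2, lb-1, queue-1, queue-2, search-1, search-2, worker-1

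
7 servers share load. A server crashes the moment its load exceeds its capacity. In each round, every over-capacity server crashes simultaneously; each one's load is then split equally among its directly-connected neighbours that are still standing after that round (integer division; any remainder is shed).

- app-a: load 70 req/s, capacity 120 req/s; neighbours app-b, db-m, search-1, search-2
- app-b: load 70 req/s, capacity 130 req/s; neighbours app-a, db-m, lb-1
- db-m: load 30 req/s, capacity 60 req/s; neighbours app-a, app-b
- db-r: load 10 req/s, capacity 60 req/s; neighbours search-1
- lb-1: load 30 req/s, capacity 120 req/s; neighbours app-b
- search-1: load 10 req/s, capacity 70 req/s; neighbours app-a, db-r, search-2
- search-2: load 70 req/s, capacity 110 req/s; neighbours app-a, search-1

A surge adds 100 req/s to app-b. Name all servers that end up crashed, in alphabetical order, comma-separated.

app-a, app-b, db-m, db-r, search-1, search-2

Round 1 — app-b at 170 > 130. app-b crashes.
  app-b sheds 170 req/s to app-a, db-m, lb-1: 56 each (2 lost).
    app-a: 70+56 = 126 > 120
    db-m: 30+56 = 86 > 60
    lb-1: 30+56 = 86 ≤ 120
Round 2 — app-a, db-m crash.
  app-a sheds 126 req/s to search-1, search-2: 63 each.
    search-1: 10+63 = 73 > 70
    search-2: 70+63 = 133 > 110
  db-m sheds 86 req/s: no online neighbours, lost.
Round 3 — search-1, search-2 crash.
  search-1 sheds 73 req/s to db-r: 73 each.
    db-r: 10+73 = 83 > 60
  search-2 sheds 133 req/s: no online neighbours, lost.
Round 4 — db-r crashes.
  db-r sheds 83 req/s: no online neighbours, lost.
No further crashes.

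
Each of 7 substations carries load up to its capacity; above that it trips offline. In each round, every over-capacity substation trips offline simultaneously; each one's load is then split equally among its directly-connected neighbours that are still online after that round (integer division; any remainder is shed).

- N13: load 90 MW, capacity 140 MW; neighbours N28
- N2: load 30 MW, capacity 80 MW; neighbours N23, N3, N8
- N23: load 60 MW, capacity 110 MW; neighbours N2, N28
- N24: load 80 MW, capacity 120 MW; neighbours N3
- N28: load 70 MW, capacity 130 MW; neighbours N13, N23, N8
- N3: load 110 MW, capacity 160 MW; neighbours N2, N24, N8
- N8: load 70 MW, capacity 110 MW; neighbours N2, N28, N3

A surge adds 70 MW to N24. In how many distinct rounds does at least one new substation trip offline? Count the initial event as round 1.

5

Round 1 — N24 at 150 > 120. N24 trips offline.
  N24 sheds 150 MW to N3: 150 each.
    N3: 110+150 = 260 > 160
Round 2 — N3 trips offline.
  N3 sheds 260 MW to N2, N8: 130 each.
    N2: 30+130 = 160 > 80
    N8: 70+130 = 200 > 110
Round 3 — N2, N8 trip offline.
  N2 sheds 160 MW to N23: 160 each.
    N23: 60+160 = 220 > 110
  N8 sheds 200 MW to N28: 200 each.
    N28: 70+200 = 270 > 130
Round 4 — N23, N28 trip offline.
  N23 sheds 220 MW: no online neighbours, lost.
  N28 sheds 270 MW to N13: 270 each.
    N13: 90+270 = 360 > 140
Round 5 — N13 trips offline.
  N13 sheds 360 MW: no online neighbours, lost.
No further trips.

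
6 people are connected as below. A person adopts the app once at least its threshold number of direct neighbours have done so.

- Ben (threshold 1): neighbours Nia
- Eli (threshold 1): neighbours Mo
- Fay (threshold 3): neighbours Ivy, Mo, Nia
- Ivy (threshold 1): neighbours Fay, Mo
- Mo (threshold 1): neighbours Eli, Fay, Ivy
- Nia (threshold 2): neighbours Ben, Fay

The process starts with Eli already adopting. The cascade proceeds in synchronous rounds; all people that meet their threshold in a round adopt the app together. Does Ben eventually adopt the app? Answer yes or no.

Round 1 — Eli adopts the app (initial).
Round 2 — checking thresholds:
  Mo: 1 of 3 neighbours ≥ 1, adopts the app.
Round 3 — checking thresholds:
  Fay: 1 of 3 neighbours < 3, below threshold.
  Ivy: 1 of 2 neighbours ≥ 1, adopts the app.
Round 4 — no new adoptions; cascade stops.

no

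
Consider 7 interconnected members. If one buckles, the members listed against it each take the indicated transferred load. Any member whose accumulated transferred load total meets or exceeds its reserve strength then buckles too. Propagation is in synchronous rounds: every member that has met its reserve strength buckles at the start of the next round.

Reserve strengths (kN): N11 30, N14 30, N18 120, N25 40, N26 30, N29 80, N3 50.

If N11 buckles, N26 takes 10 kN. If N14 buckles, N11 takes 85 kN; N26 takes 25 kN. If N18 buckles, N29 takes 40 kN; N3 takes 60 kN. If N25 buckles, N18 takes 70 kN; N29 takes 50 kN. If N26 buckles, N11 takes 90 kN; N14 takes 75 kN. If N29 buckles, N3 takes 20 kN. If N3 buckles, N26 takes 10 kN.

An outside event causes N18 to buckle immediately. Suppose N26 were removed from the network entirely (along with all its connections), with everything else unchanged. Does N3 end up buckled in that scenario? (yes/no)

With N26 removed:
Round 1 — N18 buckles (initial).
  N29: +40 → 40 < 80
  N3: +60 → 60 ≥ 50
Round 2 — N3 buckles.
No further bucklings.

yes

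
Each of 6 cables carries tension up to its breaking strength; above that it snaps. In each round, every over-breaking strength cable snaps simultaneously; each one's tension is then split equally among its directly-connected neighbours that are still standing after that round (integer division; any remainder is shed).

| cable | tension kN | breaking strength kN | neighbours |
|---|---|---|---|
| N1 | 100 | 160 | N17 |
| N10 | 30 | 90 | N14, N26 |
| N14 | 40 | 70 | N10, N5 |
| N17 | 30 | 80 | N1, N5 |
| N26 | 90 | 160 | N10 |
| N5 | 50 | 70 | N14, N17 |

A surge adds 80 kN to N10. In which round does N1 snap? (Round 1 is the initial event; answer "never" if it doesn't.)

5

Round 1 — N10 at 110 > 90. N10 snaps.
  N10 sheds 110 kN to N14, N26: 55 each.
    N14: 40+55 = 95 > 70
    N26: 90+55 = 145 ≤ 160
Round 2 — N14 snaps.
  N14 sheds 95 kN to N5: 95 each.
    N5: 50+95 = 145 > 70
Round 3 — N5 snaps.
  N5 sheds 145 kN to N17: 145 each.
    N17: 30+145 = 175 > 80
Round 4 — N17 snaps.
  N17 sheds 175 kN to N1: 175 each.
    N1: 100+175 = 275 > 160
Round 5 — N1 snaps.
  N1 sheds 275 kN: no online neighbours, lost.
No further breaks.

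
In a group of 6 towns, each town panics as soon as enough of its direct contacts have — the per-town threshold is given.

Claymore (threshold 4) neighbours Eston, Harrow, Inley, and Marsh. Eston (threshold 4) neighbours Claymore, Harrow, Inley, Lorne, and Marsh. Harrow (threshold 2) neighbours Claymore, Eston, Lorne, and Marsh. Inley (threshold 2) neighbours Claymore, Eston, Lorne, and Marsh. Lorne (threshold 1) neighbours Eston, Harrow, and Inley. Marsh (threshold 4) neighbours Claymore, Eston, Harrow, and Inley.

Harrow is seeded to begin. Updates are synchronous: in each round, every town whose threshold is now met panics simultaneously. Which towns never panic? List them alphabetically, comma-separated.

Claymore, Eston, Inley, Marsh

Round 1 — Harrow panics (initial).
Round 2 — checking thresholds:
  Claymore: 1 of 4 neighbours < 4, below threshold.
  Eston: 1 of 5 neighbours < 4, below threshold.
  Lorne: 1 of 3 neighbours ≥ 1, panics.
  Marsh: 1 of 4 neighbours < 4, below threshold.
Round 3 — no new panics; cascade stops.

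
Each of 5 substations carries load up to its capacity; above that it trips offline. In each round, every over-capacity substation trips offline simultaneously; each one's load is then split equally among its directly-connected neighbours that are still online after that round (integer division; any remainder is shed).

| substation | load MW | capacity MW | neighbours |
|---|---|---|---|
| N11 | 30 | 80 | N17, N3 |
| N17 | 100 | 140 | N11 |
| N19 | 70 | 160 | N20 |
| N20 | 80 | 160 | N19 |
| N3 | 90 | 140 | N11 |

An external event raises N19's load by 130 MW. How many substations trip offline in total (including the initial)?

Round 1 — N19 at 200 > 160. N19 trips offline.
  N19 sheds 200 MW to N20: 200 each.
    N20: 80+200 = 280 > 160
Round 2 — N20 trips offline.
  N20 sheds 280 MW: no online neighbours, lost.
No further trips.

2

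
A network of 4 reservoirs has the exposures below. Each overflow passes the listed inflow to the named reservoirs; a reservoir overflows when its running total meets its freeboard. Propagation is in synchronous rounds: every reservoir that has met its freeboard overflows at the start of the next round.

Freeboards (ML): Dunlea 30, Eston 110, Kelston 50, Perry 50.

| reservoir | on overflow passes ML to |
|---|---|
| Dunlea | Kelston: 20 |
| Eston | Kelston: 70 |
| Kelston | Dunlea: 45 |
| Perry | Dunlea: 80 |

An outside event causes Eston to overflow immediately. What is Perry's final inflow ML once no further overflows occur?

Round 1 — Eston overflows (initial).
  Kelston: +70 → 70 ≥ 50
Round 2 — Kelston overflows.
  Dunlea: +45 → 45 ≥ 30
Round 3 — Dunlea overflows.
No further overflows.

0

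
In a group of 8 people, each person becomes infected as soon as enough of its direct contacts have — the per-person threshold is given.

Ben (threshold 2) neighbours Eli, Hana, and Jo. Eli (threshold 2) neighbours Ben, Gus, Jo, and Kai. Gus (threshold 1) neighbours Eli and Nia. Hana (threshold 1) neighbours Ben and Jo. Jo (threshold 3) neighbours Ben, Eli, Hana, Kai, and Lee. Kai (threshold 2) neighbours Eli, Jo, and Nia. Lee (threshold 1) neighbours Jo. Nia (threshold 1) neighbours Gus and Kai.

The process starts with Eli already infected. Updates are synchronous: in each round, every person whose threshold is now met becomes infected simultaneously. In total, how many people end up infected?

4

Round 1 — Eli becomes infected (initial).
Round 2 — checking thresholds:
  Ben: 1 of 3 neighbours < 2, not yet.
  Gus: 1 of 2 neighbours ≥ 1, becomes infected.
  Jo: 1 of 5 neighbours < 3, not yet.
  Kai: 1 of 3 neighbours < 2, not yet.
Round 3 — checking thresholds:
  Ben: 1 of 3 neighbours < 2, not yet.
  Jo: 1 of 5 neighbours < 3, not yet.
  Kai: 1 of 3 neighbours < 2, not yet.
  Nia: 1 of 2 neighbours ≥ 1, becomes infected.
Round 4 — checking thresholds:
  Ben: 1 of 3 neighbours < 2, not yet.
  Jo: 1 of 5 neighbours < 3, not yet.
  Kai: 2 of 3 neighbours ≥ 2, becomes infected.
Round 5 — no new infections; cascade stops.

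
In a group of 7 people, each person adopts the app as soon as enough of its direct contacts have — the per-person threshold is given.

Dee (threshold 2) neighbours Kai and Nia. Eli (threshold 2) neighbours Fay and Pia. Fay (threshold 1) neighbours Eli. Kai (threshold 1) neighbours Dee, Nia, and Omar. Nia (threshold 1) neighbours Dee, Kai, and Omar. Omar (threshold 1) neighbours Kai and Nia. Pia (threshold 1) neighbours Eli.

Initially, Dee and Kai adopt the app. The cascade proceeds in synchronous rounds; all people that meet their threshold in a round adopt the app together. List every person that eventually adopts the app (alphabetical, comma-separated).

Round 1 — Dee, Kai adopt the app (initial).
Round 2 — checking thresholds:
  Nia: 2 of 3 neighbours ≥ 1, adopts the app.
  Omar: 1 of 2 neighbours ≥ 1, adopts the app.
Round 3 — no new adoptions; cascade stops.

Dee, Kai, Nia, Omar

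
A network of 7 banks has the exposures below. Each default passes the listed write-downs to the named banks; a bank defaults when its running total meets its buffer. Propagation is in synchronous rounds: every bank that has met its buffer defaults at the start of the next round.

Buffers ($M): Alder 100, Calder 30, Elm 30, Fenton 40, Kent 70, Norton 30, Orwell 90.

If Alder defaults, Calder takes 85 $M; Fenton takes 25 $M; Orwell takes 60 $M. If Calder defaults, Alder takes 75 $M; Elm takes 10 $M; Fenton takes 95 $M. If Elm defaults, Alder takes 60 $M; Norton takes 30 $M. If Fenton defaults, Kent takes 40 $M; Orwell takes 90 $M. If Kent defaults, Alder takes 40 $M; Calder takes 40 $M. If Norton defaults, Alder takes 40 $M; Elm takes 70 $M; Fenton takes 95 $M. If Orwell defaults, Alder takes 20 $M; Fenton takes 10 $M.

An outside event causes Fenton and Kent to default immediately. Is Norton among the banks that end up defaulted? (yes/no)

Round 1 — Fenton, Kent default (initial).
  Alder: +40 → 40 < 100
  Calder: +40 → 40 ≥ 30
  Orwell: +90 → 90 ≥ 90
Round 2 — Calder, Orwell default.
  Alder: +75+20 → 135 ≥ 100
  Elm: +10 → 10 < 30
Round 3 — Alder defaults.
No further defaults.

no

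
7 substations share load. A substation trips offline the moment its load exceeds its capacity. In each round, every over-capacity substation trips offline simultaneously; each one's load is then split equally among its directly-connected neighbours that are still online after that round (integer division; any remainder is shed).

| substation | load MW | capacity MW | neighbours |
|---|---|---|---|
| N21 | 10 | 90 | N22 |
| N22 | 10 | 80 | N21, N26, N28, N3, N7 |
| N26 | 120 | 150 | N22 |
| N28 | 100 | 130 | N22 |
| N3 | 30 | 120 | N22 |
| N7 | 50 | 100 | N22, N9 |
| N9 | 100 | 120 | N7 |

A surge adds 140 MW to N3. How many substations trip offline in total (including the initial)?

4

Round 1 — N3 at 170 > 120. N3 trips offline.
  N3 sheds 170 MW to N22: 170 each.
    N22: 10+170 = 180 > 80
Round 2 — N22 trips offline.
  N22 sheds 180 MW to N21, N26, N28, N7: 45 each.
    N21: 10+45 = 55 ≤ 90
    N26: 120+45 = 165 > 150
    N28: 100+45 = 145 > 130
    N7: 50+45 = 95 ≤ 100
Round 3 — N26, N28 trip offline.
  N26 sheds 165 MW: no online neighbours, lost.
  N28 sheds 145 MW: no online neighbours, lost.
No further trips.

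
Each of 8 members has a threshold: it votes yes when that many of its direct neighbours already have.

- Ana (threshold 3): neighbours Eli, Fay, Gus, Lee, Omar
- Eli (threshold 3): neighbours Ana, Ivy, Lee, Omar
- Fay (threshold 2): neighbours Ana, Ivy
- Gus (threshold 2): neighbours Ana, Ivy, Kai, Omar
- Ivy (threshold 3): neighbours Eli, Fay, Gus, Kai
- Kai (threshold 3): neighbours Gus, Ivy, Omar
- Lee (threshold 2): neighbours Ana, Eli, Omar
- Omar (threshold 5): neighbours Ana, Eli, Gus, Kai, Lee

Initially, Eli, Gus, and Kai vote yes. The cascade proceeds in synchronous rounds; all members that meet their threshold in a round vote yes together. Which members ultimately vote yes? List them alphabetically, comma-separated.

Round 1 — Eli, Gus, Kai vote yes (initial).
Round 2 — checking thresholds:
  Ana: 2 of 5 neighbours < 3, not yet.
  Ivy: 3 of 4 neighbours ≥ 3, votes yes.
  Lee: 1 of 3 neighbours < 2, not yet.
  Omar: 3 of 5 neighbours < 5, not yet.
Round 3 — no new yes votes; cascade stops.

Eli, Gus, Ivy, Kai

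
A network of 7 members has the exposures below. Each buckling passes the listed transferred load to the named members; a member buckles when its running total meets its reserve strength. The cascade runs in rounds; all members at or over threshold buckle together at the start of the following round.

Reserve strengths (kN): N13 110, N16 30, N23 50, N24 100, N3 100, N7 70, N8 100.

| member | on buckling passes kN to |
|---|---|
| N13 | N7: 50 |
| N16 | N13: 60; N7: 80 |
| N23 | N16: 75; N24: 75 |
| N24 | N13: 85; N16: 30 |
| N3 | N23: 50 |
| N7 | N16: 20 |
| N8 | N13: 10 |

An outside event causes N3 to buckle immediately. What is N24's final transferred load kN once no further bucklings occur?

Round 1 — N3 buckles (initial).
  N23: +50 → 50 ≥ 50
Round 2 — N23 buckles.
  N16: +75 → 75 ≥ 30
  N24: +75 → 75 < 100
Round 3 — N16 buckles.
  N13: +60 → 60 < 110
  N7: +80 → 80 ≥ 70
Round 4 — N7 buckles.
No further bucklings.

75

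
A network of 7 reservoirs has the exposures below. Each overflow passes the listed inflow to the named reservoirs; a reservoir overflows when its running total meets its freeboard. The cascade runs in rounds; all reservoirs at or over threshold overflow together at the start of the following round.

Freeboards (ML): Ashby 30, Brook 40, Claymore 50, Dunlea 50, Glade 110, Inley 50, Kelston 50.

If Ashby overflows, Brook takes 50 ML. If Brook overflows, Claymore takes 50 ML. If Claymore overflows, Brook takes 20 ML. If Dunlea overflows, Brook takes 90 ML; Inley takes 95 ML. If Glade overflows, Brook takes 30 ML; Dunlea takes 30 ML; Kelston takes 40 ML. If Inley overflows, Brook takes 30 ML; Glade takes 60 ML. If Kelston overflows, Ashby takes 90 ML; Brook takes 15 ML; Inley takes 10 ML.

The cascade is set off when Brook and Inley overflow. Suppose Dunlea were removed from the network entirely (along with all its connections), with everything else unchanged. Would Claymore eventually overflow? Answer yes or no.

With Dunlea removed:
Round 1 — Brook, Inley overflow (initial).
  Claymore: +50 → 50 ≥ 50
  Glade: +60 → 60 < 110
Round 2 — Claymore overflows.
No further overflows.

yes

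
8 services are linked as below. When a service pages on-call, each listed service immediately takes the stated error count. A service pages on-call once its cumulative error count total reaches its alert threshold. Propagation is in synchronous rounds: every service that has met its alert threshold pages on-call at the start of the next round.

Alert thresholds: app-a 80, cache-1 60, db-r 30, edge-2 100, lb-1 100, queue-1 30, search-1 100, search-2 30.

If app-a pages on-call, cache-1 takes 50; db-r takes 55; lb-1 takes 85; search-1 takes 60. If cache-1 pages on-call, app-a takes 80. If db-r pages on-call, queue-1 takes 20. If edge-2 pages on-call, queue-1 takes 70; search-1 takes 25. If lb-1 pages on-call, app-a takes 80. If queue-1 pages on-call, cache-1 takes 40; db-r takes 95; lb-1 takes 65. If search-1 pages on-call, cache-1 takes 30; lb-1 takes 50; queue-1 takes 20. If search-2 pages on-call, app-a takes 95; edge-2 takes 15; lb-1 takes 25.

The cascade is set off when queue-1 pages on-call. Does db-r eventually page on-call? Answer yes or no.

Round 1 — queue-1 pages on-call (initial).
  cache-1: +40 → 40 < 60
  db-r: +95 → 95 ≥ 30
  lb-1: +65 → 65 < 100
Round 2 — db-r pages on-call.
No further pages.

yes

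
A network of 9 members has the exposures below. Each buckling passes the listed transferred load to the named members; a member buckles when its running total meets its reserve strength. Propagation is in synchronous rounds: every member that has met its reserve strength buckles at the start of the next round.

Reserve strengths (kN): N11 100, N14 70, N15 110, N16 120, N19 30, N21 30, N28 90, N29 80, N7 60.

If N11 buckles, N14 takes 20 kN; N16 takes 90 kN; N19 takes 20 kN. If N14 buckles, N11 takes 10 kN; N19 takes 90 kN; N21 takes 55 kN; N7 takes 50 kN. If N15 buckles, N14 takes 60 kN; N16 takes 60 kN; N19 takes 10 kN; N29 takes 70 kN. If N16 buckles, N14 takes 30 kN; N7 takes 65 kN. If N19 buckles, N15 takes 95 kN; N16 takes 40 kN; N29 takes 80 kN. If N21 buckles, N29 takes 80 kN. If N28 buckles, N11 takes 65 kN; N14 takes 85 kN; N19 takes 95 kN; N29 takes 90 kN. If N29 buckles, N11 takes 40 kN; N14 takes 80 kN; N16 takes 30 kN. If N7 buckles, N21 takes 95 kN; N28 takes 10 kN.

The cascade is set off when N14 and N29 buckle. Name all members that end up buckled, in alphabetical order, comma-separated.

N14, N19, N21, N29

Round 1 — N14, N29 buckle (initial).
  N11: +10+40 → 50 < 100
  N16: +30 → 30 < 120
  N19: +90 → 90 ≥ 30
  N21: +55 → 55 ≥ 30
  N7: +50 → 50 < 60
Round 2 — N19, N21 buckle.
  N15: +95 → 95 < 110
  N16: +40 → 70 < 120
No further bucklings.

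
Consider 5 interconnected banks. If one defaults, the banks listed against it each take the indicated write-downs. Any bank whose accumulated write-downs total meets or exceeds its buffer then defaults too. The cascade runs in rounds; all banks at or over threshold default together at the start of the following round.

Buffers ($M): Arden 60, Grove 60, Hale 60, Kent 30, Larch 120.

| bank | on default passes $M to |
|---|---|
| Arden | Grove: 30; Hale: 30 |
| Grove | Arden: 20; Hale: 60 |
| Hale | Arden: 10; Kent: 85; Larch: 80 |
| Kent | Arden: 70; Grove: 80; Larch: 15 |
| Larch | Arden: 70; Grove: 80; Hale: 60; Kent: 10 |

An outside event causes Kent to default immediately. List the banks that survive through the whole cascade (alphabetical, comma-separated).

Larch

Round 1 — Kent defaults (initial).
  Arden: +70 → 70 ≥ 60
  Grove: +80 → 80 ≥ 60
  Larch: +15 → 15 < 120
Round 2 — Arden, Grove default.
  Hale: +30+60 → 90 ≥ 60
Round 3 — Hale defaults.
  Larch: +80 → 95 < 120
No further defaults.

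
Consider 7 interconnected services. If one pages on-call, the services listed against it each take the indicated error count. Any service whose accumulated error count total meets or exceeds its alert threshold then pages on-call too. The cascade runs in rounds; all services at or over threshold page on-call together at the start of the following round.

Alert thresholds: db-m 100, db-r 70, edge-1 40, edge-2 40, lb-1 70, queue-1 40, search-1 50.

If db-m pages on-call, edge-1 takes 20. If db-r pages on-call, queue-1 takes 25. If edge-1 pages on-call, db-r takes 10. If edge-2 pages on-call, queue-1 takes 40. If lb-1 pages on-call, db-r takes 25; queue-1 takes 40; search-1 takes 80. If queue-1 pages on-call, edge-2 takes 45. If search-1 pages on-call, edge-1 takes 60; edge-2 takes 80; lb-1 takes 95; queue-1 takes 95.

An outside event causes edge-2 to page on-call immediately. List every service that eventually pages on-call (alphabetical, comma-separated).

Round 1 — edge-2 pages on-call (initial).
  queue-1: +40 → 40 ≥ 40
Round 2 — queue-1 pages on-call.
No further pages.

edge-2, queue-1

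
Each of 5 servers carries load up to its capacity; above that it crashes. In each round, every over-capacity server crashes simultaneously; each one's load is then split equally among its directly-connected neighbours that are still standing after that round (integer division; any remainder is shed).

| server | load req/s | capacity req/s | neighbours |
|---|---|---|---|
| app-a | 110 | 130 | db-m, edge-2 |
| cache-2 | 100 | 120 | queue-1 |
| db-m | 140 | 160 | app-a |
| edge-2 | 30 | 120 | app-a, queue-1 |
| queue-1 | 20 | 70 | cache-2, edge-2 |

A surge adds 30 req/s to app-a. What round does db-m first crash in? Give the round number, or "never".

Round 1 — app-a at 140 > 130. app-a crashes.
  app-a sheds 140 req/s to db-m, edge-2: 70 each.
    db-m: 140+70 = 210 > 160
    edge-2: 30+70 = 100 ≤ 120
Round 2 — db-m crashes.
  db-m sheds 210 req/s: no online neighbours, lost.
No further crashes.

2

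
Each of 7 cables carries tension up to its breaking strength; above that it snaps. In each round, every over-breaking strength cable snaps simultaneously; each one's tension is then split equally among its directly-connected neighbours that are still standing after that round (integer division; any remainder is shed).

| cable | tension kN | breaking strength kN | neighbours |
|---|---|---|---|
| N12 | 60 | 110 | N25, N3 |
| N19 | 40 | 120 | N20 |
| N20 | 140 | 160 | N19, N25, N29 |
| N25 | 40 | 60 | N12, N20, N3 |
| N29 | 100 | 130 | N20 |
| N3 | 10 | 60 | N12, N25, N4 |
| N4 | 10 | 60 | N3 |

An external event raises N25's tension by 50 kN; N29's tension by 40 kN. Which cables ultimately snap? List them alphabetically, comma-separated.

Round 1 — N25 at 90 > 60; N29 at 140 > 130. N25, N29 snap.
  N25 sheds 90 kN to N12, N20, N3: 30 each.
    N12: 60+30 = 90 ≤ 110
    N20: 140+30 = 170 > 160
    N3: 10+30 = 40 ≤ 60
  N29 sheds 140 kN to N20: 140 each.
    N20: 170+140 = 310 > 160
Round 2 — N20 snaps.
  N20 sheds 310 kN to N19: 310 each.
    N19: 40+310 = 350 > 120
Round 3 — N19 snaps.
  N19 sheds 350 kN: no online neighbours, lost.
No further breaks.

N19, N20, N25, N29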